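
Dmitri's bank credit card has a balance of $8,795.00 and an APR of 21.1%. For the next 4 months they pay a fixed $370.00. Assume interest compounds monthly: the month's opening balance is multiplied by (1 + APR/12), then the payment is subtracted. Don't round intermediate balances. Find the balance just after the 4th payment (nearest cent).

Monthly rate r = 21.1%/12 = 1.75833% = 0.0175833.
Each month: B ← B·(1+r) − $370.00.
Month 1: interest $154.65; balance after payment $8,579.65.
Month 2: interest $150.86; balance after payment $8,360.50.
Month 3: interest $147.01; balance after payment $8,137.51.
Month 4: interest $143.08; balance after payment $7,910.59.

$7,910.59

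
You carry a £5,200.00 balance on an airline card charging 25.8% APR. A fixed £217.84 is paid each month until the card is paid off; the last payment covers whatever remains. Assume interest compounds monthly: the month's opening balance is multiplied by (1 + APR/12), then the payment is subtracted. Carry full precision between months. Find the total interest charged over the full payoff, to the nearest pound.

Monthly rate r = 25.8%/12 = 2.15% = 0.0215.
Payoff takes n = ⌈−ln(1 − rB₀/P)/ln(1+r)⌉ = ⌈33.844⌉ = 34 payments; the last is £184.27.
Total paid = 33·£217.84 + £184.27 = £7,372.99.
Total interest = total paid − principal = £7,372.99 − £5,200.00 = £2,172.99.

£2,173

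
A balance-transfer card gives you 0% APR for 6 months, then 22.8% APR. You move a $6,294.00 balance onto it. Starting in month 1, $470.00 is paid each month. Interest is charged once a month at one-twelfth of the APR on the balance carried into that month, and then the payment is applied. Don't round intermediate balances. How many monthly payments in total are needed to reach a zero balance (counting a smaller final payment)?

15 months

Promo months 1–6 at r₀ = 0%/12 = 0; months 7+ at r₁ = 22.8%/12 = 0.019.
After month 6 (no interest yet): B = $6,294.00 − 6·$470.00 = $3,474.00.
Then at r₁ with $470.00/mo: n₂ = −ln(1 − r₁·B/P)/ln(1+r₁) ≈ 8.04 → 9 more payments.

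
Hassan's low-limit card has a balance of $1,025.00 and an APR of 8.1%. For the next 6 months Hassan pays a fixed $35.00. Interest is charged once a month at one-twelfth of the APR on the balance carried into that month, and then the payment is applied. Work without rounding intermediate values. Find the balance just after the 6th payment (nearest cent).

$853.64

Monthly rate r = 8.1%/12 = 0.675% = 0.00675.
Each month: B ← B·(1+r) − $35.00.
Month 1: interest $6.92; balance after payment $996.92.
Month 2: interest $6.73; balance after payment $968.65.
Month 3: interest $6.54; balance after payment $940.19.
Month 4: interest $6.35; balance after payment $911.53.
Month 5: interest $6.15; balance after payment $882.69.
Month 6: interest $5.96; balance after payment $853.64.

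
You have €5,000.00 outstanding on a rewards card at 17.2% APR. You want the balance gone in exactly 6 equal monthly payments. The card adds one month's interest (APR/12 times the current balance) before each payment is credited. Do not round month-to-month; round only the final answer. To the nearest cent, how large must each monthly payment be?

Monthly rate r = 17.2%/12 = 1.43333% = 0.0143333.
Level-payment amortization: P = B₀·r / (1 − (1+r)^(−n)) = 5000.00·0.0143333 / (1 − 1.01433^(−6)).
Denominator 1 − (1+r)^(−6) = 0.0818454005.
P = 71.6667 / 0.0818454005 ≈ 875.63.

€875.63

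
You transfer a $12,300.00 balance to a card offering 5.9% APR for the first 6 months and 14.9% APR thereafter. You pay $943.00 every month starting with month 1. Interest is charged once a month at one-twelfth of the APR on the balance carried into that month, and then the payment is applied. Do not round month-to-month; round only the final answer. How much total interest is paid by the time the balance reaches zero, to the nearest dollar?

$681

Promo months 1–6 at r₀ = 5.9%/12 = 0.00491667; months 7+ at r₁ = 14.9%/12 = 0.0124167.
After month 6: iterate B ← B·(1+r₀) − $943.00 for 6 months → $6,939.34.
Then at r₁ with $943.00/mo: n₂ = −ln(1 − r₁·B/P)/ln(1+r₁) ≈ 7.76 → 8 more payments.
Total paid = 13·$943.00 + $722.24 = $12,981.24; interest = $12,981.24 − $12,300.00 = $681.24.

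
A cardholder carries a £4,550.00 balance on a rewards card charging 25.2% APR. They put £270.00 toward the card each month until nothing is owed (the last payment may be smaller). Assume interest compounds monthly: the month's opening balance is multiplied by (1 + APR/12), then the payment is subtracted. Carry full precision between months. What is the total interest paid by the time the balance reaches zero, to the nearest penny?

Monthly rate r = 25.2%/12 = 2.1% = 0.021.
Payoff takes n = ⌈−ln(1 − rB₀/P)/ln(1+r)⌉ = ⌈21.017⌉ = 22 payments; the last is £4.60.
Total paid = 21·£270.00 + £4.60 = £5,674.60.
Total interest = total paid − principal = £5,674.60 − £4,550.00 = £1,124.60.

£1,124.60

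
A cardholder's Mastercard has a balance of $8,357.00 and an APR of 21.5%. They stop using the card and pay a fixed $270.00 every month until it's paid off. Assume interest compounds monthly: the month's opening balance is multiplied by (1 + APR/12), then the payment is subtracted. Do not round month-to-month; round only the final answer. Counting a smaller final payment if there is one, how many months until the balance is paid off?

Monthly rate r = 21.5%/12 = 1.79167% = 0.0179167.
Recurrence: B ← B·(1+r) − $270.00.
Month 1: interest $149.73; balance after payment $8,236.73.
Month 2: interest $147.57; balance after payment $8,114.30.
Closed form: n = −ln(1 − rB₀/P)/ln(1+r) = −ln(0.44545)/ln(1.01792) ≈ 45.539, so the balance reaches zero during payment 46.

46 months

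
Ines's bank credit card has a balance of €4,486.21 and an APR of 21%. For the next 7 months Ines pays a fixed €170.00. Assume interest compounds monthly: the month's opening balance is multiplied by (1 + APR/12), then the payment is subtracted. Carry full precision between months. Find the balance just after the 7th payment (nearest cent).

€3,811.15

Monthly rate r = 21%/12 = 1.75% = 0.0175.
Each month: B ← B·(1+r) − €170.00.
Month 1: interest €78.51; balance after payment €4,394.72.
Month 2: interest €76.91; balance after payment €4,301.63.
Month 3: interest €75.28; balance after payment €4,206.90.
Month 4: interest €73.62; balance after payment €4,110.53.
Month 5: interest €71.93; balance after payment €4,012.46.
Month 6: interest €70.22; balance after payment €3,912.68.
Month 7: interest €68.47; balance after payment €3,811.15.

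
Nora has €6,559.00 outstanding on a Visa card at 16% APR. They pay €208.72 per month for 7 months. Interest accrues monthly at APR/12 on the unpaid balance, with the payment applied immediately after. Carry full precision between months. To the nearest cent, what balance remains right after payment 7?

Monthly rate r = 16%/12 = 1.33333% = 0.0133333.
Each month: B ← B·(1+r) − €208.72.
Month 1: interest €87.45; balance after payment €6,437.73.
Month 2: interest €85.84; balance after payment €6,314.85.
Month 3: interest €84.20; balance after payment €6,190.33.
Month 4: interest €82.54; balance after payment €6,064.15.
Month 5: interest €80.86; balance after payment €5,936.28.
Month 6: interest €79.15; balance after payment €5,806.71.
Month 7: interest €77.42; balance after payment €5,675.41.

€5,675.41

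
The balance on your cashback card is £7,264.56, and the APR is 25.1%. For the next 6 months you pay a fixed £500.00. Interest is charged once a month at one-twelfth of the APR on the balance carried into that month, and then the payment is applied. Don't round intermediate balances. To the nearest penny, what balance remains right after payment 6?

£5,063.97

Monthly rate r = 25.1%/12 = 2.09167% = 0.0209167.
Each month: B ← B·(1+r) − £500.00.
Month 1: interest £151.95; balance after payment £6,916.51.
Month 2: interest £144.67; balance after payment £6,561.18.
Month 3: interest £137.24; balance after payment £6,198.42.
Month 4: interest £129.65; balance after payment £5,828.07.
Month 5: interest £121.90; balance after payment £5,449.97.
Month 6: interest £114.00; balance after payment £5,063.97.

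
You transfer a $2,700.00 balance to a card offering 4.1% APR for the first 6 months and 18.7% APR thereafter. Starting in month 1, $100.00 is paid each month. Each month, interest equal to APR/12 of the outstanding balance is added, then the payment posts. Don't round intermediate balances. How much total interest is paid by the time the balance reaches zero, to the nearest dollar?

Promo months 1–6 at r₀ = 4.1%/12 = 0.00341667; months 7+ at r₁ = 18.7%/12 = 0.0155833.
After month 6: iterate B ← B·(1+r₀) − $100.00 for 6 months → $2,150.68.
Then at r₁ with $100.00/mo: n₂ = −ln(1 − r₁·B/P)/ln(1+r₁) ≈ 26.40 → 27 more payments.
Total paid = 32·$100.00 + $39.94 = $3,239.94; interest = $3,239.94 − $2,700.00 = $539.94.

$540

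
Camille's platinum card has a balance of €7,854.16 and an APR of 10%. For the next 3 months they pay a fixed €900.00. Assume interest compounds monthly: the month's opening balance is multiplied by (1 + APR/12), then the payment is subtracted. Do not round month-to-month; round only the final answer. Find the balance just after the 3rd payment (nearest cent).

€5,329.59

Monthly rate r = 10%/12 = 0.833333% = 0.00833333.
Each month: B ← B·(1+r) − €900.00.
Month 1: interest €65.45; balance after payment €7,019.61.
Month 2: interest €58.50; balance after payment €6,178.11.
Month 3: interest €51.48; balance after payment €5,329.59.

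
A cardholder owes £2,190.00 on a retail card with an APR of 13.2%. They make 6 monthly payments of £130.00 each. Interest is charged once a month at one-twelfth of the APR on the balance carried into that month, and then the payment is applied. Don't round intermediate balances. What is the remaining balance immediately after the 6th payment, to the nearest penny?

£1,536.81

Monthly rate r = 13.2%/12 = 1.1% = 0.011.
Each month: B ← B·(1+r) − £130.00.
Month 1: interest £24.09; balance after payment £2,084.09.
Month 2: interest £22.92; balance after payment £1,977.01.
Month 3: interest £21.75; balance after payment £1,868.76.
Month 4: interest £20.56; balance after payment £1,759.32.
Month 5: interest £19.35; balance after payment £1,648.67.
Month 6: interest £18.14; balance after payment £1,536.81.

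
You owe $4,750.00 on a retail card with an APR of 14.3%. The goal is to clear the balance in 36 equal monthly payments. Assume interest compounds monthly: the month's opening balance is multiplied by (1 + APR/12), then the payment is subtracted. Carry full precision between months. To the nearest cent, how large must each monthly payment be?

$163.04

Monthly rate r = 14.3%/12 = 1.19167% = 0.0119167.
Level-payment amortization: P = B₀·r / (1 − (1+r)^(−n)) = 4750.00·0.0119167 / (1 − 1.01192^(−36)).
Denominator 1 − (1+r)^(−36) = 0.347186635.
P = 56.6042 / 0.347186635 ≈ 163.04.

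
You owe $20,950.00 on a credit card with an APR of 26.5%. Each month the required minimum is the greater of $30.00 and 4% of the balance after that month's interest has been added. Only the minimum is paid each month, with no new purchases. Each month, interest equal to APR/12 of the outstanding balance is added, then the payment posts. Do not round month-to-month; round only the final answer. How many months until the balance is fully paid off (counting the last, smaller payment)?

213 months

Monthly rate r = 26.5%/12 = 2.20833% = 0.0220833.
While 4% of the post-interest balance exceeds $30.00, each month B ← (B·(1+r))·(1 − 0.04), i.e. B shrinks by the factor (1+r)·0.96 = 0.9812.
This holds for months 1–177. Entering month 178 the balance is $728.23; 4% of the post-interest balance is now below $30.00, so the flat $30.00 minimum applies from here.
From month 178 a fixed $30.00 at rate r clears $728.23 in 36 more payments. Total: 177 + 36 = 213 months.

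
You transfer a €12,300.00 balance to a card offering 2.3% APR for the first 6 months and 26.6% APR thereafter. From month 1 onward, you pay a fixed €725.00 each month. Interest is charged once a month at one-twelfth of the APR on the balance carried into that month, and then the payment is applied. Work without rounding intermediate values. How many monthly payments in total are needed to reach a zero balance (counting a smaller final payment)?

19 payments

Promo months 1–6 at r₀ = 2.3%/12 = 0.00191667; months 7+ at r₁ = 26.6%/12 = 0.0221667.
After month 6: iterate B ← B·(1+r₀) − €725.00 for 6 months → €8,071.23.
Then at r₁ with €725.00/mo: n₂ = −ln(1 − r₁·B/P)/ln(1+r₁) ≈ 12.93 → 13 more payments.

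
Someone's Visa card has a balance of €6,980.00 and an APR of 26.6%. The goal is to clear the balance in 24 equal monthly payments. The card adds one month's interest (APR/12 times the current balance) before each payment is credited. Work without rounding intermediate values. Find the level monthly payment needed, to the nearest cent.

Monthly rate r = 26.6%/12 = 2.21667% = 0.0221667.
Level-payment amortization: P = B₀·r / (1 − (1+r)^(−n)) = 6980.00·0.0221667 / (1 − 1.02217^(−24)).
Denominator 1 − (1+r)^(−24) = 0.4091478.
P = 154.723 / 0.4091478 ≈ 378.16.

€378.16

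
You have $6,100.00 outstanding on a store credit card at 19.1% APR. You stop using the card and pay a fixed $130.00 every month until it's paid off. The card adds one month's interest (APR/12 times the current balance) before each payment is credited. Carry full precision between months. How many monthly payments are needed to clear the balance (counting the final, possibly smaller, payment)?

Monthly rate r = 19.1%/12 = 1.59167% = 0.0159167.
Recurrence: B ← B·(1+r) − $130.00.
Month 1: interest $97.09; balance after payment $6,067.09.
Month 2: interest $96.57; balance after payment $6,033.66.
Closed form: n = −ln(1 − rB₀/P)/ln(1+r) = −ln(0.25314)/ln(1.01592) ≈ 86.998, so the balance reaches zero during payment 87.

87 payments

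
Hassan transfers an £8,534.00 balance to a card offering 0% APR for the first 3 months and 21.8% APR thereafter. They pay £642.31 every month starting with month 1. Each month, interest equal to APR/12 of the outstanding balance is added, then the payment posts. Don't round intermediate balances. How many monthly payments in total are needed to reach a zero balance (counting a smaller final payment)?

15 months

Promo months 1–3 at r₀ = 0%/12 = 0; months 4+ at r₁ = 21.8%/12 = 0.0181667.
After month 3 (no interest yet): B = £8,534.00 − 3·£642.31 = £6,607.07.
Then at r₁ with £642.31/mo: n₂ = −ln(1 − r₁·B/P)/ln(1+r₁) ≈ 11.49 → 12 more payments.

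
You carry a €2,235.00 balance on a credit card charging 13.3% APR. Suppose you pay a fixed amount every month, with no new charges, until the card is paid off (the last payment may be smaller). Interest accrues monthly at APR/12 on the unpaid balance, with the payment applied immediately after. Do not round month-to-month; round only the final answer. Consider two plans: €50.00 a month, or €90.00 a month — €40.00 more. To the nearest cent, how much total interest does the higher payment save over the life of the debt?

Monthly rate r = 13.3%/12 = 1.10833% = 0.0110833.
At €50.00/mo: n = ⌈−ln(1 − rB₀/P)/ln(1+r)⌉ = 63 payments (last €2.97); total interest = total paid − €2,235.00 = €867.97.
At €90.00/mo: 30 payments (last €18.54); total interest €393.54.
Interest saved = €867.97 − €393.54 = €474.43.

€474.43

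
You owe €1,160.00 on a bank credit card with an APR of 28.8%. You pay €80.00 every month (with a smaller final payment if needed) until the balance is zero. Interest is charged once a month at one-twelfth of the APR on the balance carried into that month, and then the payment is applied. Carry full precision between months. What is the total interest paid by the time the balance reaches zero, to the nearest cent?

Monthly rate r = 28.8%/12 = 2.4% = 0.024.
Payoff takes n = ⌈−ln(1 − rB₀/P)/ln(1+r)⌉ = ⌈18.034⌉ = 19 payments; the last is €2.77.
Total paid = 18·€80.00 + €2.77 = €1,442.77.
Total interest = total paid − principal = €1,442.77 − €1,160.00 = €282.77.

€282.77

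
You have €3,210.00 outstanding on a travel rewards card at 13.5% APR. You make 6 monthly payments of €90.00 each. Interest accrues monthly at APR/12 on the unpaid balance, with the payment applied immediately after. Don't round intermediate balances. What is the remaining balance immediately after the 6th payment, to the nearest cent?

Monthly rate r = 13.5%/12 = 1.125% = 0.01125.
Each month: B ← B·(1+r) − €90.00.
Month 1: interest €36.11; balance after payment €3,156.11.
Month 2: interest €35.51; balance after payment €3,101.62.
Month 3: interest €34.89; balance after payment €3,046.51.
Month 4: interest €34.27; balance after payment €2,990.79.
Month 5: interest €33.65; balance after payment €2,934.43.
Month 6: interest €33.01; balance after payment €2,877.44.

€2,877.44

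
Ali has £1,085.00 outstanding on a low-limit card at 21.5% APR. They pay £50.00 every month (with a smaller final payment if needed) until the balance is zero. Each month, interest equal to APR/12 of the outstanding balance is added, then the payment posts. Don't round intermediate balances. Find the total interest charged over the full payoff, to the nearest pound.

Monthly rate r = 21.5%/12 = 1.79167% = 0.0179167.
Payoff takes n = ⌈−ln(1 − rB₀/P)/ln(1+r)⌉ = ⌈27.724⌉ = 28 payments; the last is £36.27.
Total paid = 27·£50.00 + £36.27 = £1,386.27.
Total interest = total paid − principal = £1,386.27 − £1,085.00 = £301.27.

£301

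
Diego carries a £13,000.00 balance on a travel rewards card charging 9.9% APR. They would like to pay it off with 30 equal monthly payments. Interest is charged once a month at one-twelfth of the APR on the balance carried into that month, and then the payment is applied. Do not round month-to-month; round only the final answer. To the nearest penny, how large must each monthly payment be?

£490.94

Monthly rate r = 9.9%/12 = 0.825% = 0.00825.
Level-payment amortization: P = B₀·r / (1 − (1+r)^(−n)) = 13000.00·0.00825 / (1 − 1.00825^(−30)).
Denominator 1 − (1+r)^(−30) = 0.218456637.
P = 107.25 / 0.218456637 ≈ 490.94.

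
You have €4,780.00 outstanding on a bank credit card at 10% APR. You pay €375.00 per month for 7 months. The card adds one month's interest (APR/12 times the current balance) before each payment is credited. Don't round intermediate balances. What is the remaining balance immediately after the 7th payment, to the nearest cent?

€2,374.36

Monthly rate r = 10%/12 = 0.833333% = 0.00833333.
Each month: B ← B·(1+r) − €375.00.
Month 1: interest €39.83; balance after payment €4,444.83.
Month 2: interest €37.04; balance after payment €4,106.87.
Month 3: interest €34.22; balance after payment €3,766.10.
Month 4: interest €31.38; balance after payment €3,422.48.
Month 5: interest €28.52; balance after payment €3,076.00.
Month 6: interest €25.63; balance after payment €2,726.64.
Month 7: interest €22.72; balance after payment €2,374.36.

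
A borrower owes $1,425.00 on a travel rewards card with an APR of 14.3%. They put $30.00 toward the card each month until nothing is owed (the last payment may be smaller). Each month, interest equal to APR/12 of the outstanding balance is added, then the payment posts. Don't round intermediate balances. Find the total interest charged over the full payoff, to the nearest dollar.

$689

Monthly rate r = 14.3%/12 = 1.19167% = 0.0119167.
Payoff takes n = ⌈−ln(1 − rB₀/P)/ln(1+r)⌉ = ⌈70.470⌉ = 71 payments; the last is $14.15.
Total paid = 70·$30.00 + $14.15 = $2,114.15.
Total interest = total paid − principal = $2,114.15 − $1,425.00 = $689.15.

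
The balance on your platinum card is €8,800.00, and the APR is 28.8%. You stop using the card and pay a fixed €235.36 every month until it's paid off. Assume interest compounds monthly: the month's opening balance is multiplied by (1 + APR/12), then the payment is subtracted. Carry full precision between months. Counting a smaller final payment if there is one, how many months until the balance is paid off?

Monthly rate r = 28.8%/12 = 2.4% = 0.024.
Recurrence: B ← B·(1+r) − €235.36.
Month 1: interest €211.20; balance after payment €8,775.84.
Month 2: interest €210.62; balance after payment €8,751.10.
Closed form: n = −ln(1 − rB₀/P)/ln(1+r) = −ln(0.10265)/ln(1.024) ≈ 95.984, so the balance reaches zero during payment 96.

96 payments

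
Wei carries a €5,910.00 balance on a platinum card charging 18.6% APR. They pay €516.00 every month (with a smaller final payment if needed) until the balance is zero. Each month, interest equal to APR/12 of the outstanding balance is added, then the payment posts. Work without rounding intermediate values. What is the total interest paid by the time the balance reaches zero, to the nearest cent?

Monthly rate r = 18.6%/12 = 1.55% = 0.0155.
Payoff takes n = ⌈−ln(1 − rB₀/P)/ln(1+r)⌉ = ⌈12.707⌉ = 13 payments; the last is €365.45.
Total paid = 12·€516.00 + €365.45 = €6,557.45.
Total interest = total paid − principal = €6,557.45 − €5,910.00 = €647.45.

€647.45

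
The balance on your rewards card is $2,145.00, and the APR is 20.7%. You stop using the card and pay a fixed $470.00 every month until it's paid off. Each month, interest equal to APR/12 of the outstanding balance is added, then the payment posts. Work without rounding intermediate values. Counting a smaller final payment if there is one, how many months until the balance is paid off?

Monthly rate r = 20.7%/12 = 1.725% = 0.01725.
Recurrence: B ← B·(1+r) − $470.00.
Month 1: interest $37.00; balance after payment $1,712.00.
Month 2: interest $29.53; balance after payment $1,271.53.
Month 3: interest $21.93; balance after payment $823.47.
Month 4: interest $14.20; balance after payment $367.67.
Month 5: interest $6.34; balance after payment $0.00.

5 payments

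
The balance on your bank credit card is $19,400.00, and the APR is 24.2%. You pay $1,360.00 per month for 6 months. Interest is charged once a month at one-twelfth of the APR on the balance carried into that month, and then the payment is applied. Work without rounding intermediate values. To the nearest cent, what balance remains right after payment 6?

Monthly rate r = 24.2%/12 = 2.01667% = 0.0201667.
Each month: B ← B·(1+r) − $1,360.00.
Month 1: interest $391.23; balance after payment $18,431.23.
Month 2: interest $371.70; balance after payment $17,442.93.
Month 3: interest $351.77; balance after payment $16,434.70.
Month 4: interest $331.43; balance after payment $15,406.13.
Month 5: interest $310.69; balance after payment $14,356.82.
Month 6: interest $289.53; balance after payment $13,286.35.

$13,286.35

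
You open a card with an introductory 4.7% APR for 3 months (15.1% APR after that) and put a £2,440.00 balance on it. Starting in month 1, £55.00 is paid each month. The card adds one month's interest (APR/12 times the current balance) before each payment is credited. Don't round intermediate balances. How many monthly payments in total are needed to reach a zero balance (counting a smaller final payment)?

63 payments

Promo months 1–3 at r₀ = 4.7%/12 = 0.00391667; months 4+ at r₁ = 15.1%/12 = 0.0125833.
After month 3: iterate B ← B·(1+r₀) − £55.00 for 3 months → £2,303.14.
Then at r₁ with £55.00/mo: n₂ = −ln(1 − r₁·B/P)/ln(1+r₁) ≈ 59.86 → 60 more payments.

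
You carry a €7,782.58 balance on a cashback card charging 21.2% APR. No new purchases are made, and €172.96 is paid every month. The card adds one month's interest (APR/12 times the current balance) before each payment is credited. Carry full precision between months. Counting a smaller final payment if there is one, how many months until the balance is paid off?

Monthly rate r = 21.2%/12 = 1.76667% = 0.0176667.
Recurrence: B ← B·(1+r) − €172.96.
Month 1: interest €137.49; balance after payment €7,747.11.
Month 2: interest €136.87; balance after payment €7,711.02.
Closed form: n = −ln(1 − rB₀/P)/ln(1+r) = −ln(0.20506)/ln(1.01767) ≈ 90.475, so the balance reaches zero during payment 91.

91 payments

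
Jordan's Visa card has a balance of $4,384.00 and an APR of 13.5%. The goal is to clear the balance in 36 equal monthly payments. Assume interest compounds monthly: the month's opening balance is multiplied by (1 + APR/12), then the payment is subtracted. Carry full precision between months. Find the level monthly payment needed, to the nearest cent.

$148.77

Monthly rate r = 13.5%/12 = 1.125% = 0.01125.
Level-payment amortization: P = B₀·r / (1 − (1+r)^(−n)) = 4384.00·0.01125 / (1 − 1.01125^(−36)).
Denominator 1 − (1+r)^(−36) = 0.331513327.
P = 49.32 / 0.331513327 ≈ 148.77.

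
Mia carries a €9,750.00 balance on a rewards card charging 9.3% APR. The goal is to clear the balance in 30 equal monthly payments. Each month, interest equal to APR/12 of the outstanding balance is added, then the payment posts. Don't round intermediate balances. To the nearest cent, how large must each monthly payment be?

€365.50

Monthly rate r = 9.3%/12 = 0.775% = 0.00775.
Level-payment amortization: P = B₀·r / (1 − (1+r)^(−n)) = 9750.00·0.00775 / (1 − 1.00775^(−30)).
Denominator 1 − (1+r)^(−30) = 0.206739562.
P = 75.5625 / 0.206739562 ≈ 365.50.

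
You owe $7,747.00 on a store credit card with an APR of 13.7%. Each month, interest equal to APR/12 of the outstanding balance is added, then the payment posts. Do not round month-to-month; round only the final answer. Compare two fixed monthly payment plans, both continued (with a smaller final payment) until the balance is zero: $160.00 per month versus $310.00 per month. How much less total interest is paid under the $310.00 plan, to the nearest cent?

$2,168.77

Monthly rate r = 13.7%/12 = 1.14167% = 0.0114167.
At $160.00/mo: n = ⌈−ln(1 − rB₀/P)/ln(1+r)⌉ = 71 payments (last $141.98); total interest = total paid − $7,747.00 = $3,594.98.
At $310.00/mo: 30 payments (last $183.21); total interest $1,426.21.
Interest saved = $3,594.98 − $1,426.21 = $2,168.77.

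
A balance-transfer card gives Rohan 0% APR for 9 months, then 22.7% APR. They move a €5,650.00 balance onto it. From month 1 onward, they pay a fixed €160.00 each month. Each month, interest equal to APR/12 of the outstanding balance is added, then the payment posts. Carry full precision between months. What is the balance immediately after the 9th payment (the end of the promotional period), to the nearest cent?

Promo months 1–9 at r₀ = 0%/12 = 0; months 10+ at r₁ = 22.7%/12 = 0.0189167.
After month 9 (no interest yet): B = €5,650.00 − 9·€160.00 = €4,210.00.

€4,210.00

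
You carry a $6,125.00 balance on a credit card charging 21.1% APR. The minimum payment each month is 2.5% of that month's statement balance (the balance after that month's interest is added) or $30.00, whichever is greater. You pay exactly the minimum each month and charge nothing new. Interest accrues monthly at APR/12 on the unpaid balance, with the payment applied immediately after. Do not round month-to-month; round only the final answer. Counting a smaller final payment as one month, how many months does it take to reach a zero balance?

277 months

Monthly rate r = 21.1%/12 = 1.75833% = 0.0175833.
While 2.5% of the post-interest balance exceeds $30.00, each month B ← (B·(1+r))·(1 − 0.025), i.e. B shrinks by the factor (1+r)·0.975 = 0.99214.
This holds for months 1–209. Entering month 210 the balance is $1,178.14; 2.5% of the post-interest balance is now below $30.00, so the flat $30.00 minimum applies from here.
From month 210 a fixed $30.00 at rate r clears $1,178.14 in 68 more payments. Total: 209 + 68 = 277 months.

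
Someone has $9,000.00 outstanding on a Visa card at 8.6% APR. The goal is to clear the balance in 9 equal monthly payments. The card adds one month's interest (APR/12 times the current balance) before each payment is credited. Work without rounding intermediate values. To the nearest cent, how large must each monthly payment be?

Monthly rate r = 8.6%/12 = 0.716667% = 0.00716667.
Level-payment amortization: P = B₀·r / (1 − (1+r)^(−n)) = 9000.00·0.00716667 / (1 − 1.00717^(−9)).
Denominator 1 − (1+r)^(−9) = 0.0622482027.
P = 64.5 / 0.0622482027 ≈ 1036.17.

$1,036.17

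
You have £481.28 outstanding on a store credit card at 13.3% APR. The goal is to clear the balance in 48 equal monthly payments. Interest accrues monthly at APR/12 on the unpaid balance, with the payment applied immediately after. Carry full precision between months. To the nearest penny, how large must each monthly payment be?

Monthly rate r = 13.3%/12 = 1.10833% = 0.0110833.
Level-payment amortization: P = B₀·r / (1 − (1+r)^(−n)) = 481.28·0.0110833 / (1 − 1.01108^(−48)).
Denominator 1 − (1+r)^(−48) = 0.410849398.
P = 5.33419 / 0.410849398 ≈ 12.98.

£12.98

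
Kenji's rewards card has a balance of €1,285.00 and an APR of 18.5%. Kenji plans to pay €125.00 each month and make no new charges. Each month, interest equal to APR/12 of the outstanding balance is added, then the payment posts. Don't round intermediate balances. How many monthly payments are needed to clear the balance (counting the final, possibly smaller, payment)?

12 months

Monthly rate r = 18.5%/12 = 1.54167% = 0.0154167.
Recurrence: B ← B·(1+r) − €125.00.
Month 1: interest €19.81; balance after payment €1,179.81.
Month 2: interest €18.19; balance after payment €1,073.00.
Closed form: n = −ln(1 − rB₀/P)/ln(1+r) = −ln(0.84152)/ln(1.01542) ≈ 11.278, so the balance reaches zero during payment 12.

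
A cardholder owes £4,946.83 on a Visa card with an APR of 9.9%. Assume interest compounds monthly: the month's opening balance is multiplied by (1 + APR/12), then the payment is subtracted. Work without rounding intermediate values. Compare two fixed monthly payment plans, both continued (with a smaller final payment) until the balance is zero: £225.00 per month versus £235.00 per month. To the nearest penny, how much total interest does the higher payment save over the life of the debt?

£24.87

Monthly rate r = 9.9%/12 = 0.825% = 0.00825.
At £225.00/mo: n = ⌈−ln(1 − rB₀/P)/ln(1+r)⌉ = 25 payments (last £81.06); total interest = total paid − £4,946.83 = £534.23.
At £235.00/mo: 24 payments (last £51.19); total interest £509.36.
Interest saved = £534.23 − £509.36 = £24.87.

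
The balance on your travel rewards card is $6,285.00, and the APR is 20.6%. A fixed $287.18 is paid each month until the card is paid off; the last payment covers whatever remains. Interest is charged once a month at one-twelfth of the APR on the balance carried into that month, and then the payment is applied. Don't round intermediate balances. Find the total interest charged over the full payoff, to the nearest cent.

$1,664.30

Monthly rate r = 20.6%/12 = 1.71667% = 0.0171667.
Payoff takes n = ⌈−ln(1 − rB₀/P)/ln(1+r)⌉ = ⌈27.679⌉ = 28 payments; the last is $195.44.
Total paid = 27·$287.18 + $195.44 = $7,949.30.
Total interest = total paid − principal = $7,949.30 − $6,285.00 = $1,664.30.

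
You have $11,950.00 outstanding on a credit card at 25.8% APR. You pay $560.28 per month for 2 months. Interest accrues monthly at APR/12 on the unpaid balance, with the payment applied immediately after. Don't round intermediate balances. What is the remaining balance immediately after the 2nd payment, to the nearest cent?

$11,336.77

Monthly rate r = 25.8%/12 = 2.15% = 0.0215.
Each month: B ← B·(1+r) − $560.28.
Month 1: interest $256.93; balance after payment $11,646.64.
Month 2: interest $250.40; balance after payment $11,336.77.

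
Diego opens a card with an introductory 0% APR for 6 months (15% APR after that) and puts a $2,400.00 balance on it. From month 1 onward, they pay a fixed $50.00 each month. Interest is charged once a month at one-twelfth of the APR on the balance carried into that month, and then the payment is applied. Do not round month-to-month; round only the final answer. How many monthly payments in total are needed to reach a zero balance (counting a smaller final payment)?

Promo months 1–6 at r₀ = 0%/12 = 0; months 7+ at r₁ = 15%/12 = 0.0125.
After month 6 (no interest yet): B = $2,400.00 − 6·$50.00 = $2,100.00.
Then at r₁ with $50.00/mo: n₂ = −ln(1 − r₁·B/P)/ln(1+r₁) ≈ 59.93 → 60 more payments.

66 months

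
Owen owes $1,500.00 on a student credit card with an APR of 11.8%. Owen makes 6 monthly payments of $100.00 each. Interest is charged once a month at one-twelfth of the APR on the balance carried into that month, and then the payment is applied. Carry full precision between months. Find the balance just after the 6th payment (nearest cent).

$975.76

Monthly rate r = 11.8%/12 = 0.983333% = 0.00983333.
Each month: B ← B·(1+r) − $100.00.
Month 1: interest $14.75; balance after payment $1,414.75.
Month 2: interest $13.91; balance after payment $1,328.66.
Month 3: interest $13.07; balance after payment $1,241.73.
Month 4: interest $12.21; balance after payment $1,153.94.
Month 5: interest $11.35; balance after payment $1,065.28.
Month 6: interest $10.48; balance after payment $975.76.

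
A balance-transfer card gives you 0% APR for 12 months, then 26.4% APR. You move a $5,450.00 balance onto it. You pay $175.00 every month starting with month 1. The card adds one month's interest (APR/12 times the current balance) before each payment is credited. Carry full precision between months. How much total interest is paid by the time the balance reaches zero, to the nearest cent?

Promo months 1–12 at r₀ = 0%/12 = 0; months 13+ at r₁ = 26.4%/12 = 0.022.
After month 12 (no interest yet): B = $5,450.00 − 12·$175.00 = $3,350.00.
Then at r₁ with $175.00/mo: n₂ = −ln(1 − r₁·B/P)/ln(1+r₁) ≈ 25.12 → 26 more payments.
Total paid = 37·$175.00 + $21.61 = $6,496.61; interest = $6,496.61 − $5,450.00 = $1,046.61.

$1,046.61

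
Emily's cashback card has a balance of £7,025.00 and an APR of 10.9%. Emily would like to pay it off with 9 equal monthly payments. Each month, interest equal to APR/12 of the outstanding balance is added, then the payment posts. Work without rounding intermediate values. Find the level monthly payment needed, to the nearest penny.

£816.43

Monthly rate r = 10.9%/12 = 0.908333% = 0.00908333.
Level-payment amortization: P = B₀·r / (1 − (1+r)^(−n)) = 7025.00·0.00908333 / (1 − 1.00908^(−9)).
Denominator 1 − (1+r)^(−9) = 0.078157553.
P = 63.8104 / 0.078157553 ≈ 816.43.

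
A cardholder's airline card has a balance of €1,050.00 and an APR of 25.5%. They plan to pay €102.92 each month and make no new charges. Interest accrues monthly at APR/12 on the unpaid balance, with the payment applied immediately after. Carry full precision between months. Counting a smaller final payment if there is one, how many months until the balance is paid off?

12 months

Monthly rate r = 25.5%/12 = 2.125% = 0.02125.
Recurrence: B ← B·(1+r) − €102.92.
Month 1: interest €22.31; balance after payment €969.39.
Month 2: interest €20.60; balance after payment €887.07.
Closed form: n = −ln(1 − rB₀/P)/ln(1+r) = −ln(0.78321)/ln(1.02125) ≈ 11.621, so the balance reaches zero during payment 12.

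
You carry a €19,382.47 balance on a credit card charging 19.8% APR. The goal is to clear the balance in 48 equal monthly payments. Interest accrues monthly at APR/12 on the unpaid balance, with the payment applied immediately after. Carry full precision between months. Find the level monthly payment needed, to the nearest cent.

Monthly rate r = 19.8%/12 = 1.65% = 0.0165.
Level-payment amortization: P = B₀·r / (1 − (1+r)^(−n)) = 19382.47·0.0165 / (1 − 1.0165^(−48)).
Denominator 1 − (1+r)^(−48) = 0.544125167.
P = 319.811 / 0.544125167 ≈ 587.75.

€587.75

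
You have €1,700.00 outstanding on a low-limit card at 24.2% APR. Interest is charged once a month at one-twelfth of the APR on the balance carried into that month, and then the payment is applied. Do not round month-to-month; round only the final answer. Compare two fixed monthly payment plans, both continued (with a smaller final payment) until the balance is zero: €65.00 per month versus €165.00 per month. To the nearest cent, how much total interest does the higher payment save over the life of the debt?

Monthly rate r = 24.2%/12 = 2.01667% = 0.0201667.
At €65.00/mo: n = ⌈−ln(1 − rB₀/P)/ln(1+r)⌉ = 38 payments (last €35.45); total interest = total paid − €1,700.00 = €740.45.
At €165.00/mo: 12 payments (last €110.17); total interest €225.17.
Interest saved = €740.45 − €225.17 = €515.28.

€515.28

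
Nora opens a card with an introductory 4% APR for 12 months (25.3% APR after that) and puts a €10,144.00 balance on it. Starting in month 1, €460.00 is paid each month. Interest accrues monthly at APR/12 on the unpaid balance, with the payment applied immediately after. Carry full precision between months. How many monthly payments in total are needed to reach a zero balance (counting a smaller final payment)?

Promo months 1–12 at r₀ = 4%/12 = 0.00333333; months 13+ at r₁ = 25.3%/12 = 0.0210833.
After month 12: iterate B ← B·(1+r₀) − €460.00 for 12 months → €4,934.95.
Then at r₁ with €460.00/mo: n₂ = −ln(1 − r₁·B/P)/ln(1+r₁) ≈ 12.29 → 13 more payments.

25 payments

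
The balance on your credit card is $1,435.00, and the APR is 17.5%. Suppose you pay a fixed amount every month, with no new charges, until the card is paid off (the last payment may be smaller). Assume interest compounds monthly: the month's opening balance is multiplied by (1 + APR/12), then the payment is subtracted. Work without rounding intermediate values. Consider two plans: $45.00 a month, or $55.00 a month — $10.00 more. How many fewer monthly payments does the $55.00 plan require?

10 fewer payments

Monthly rate r = 17.5%/12 = 1.45833% = 0.0145833.
At $45.00/mo: n = ⌈−ln(1 − rB₀/P)/ln(1+r)⌉ = 44 payments (last $9.44); total interest = total paid − $1,435.00 = $509.44.
At $55.00/mo: 34 payments (last $4.04); total interest $384.04.
Payments saved = 44 − 34 = 10.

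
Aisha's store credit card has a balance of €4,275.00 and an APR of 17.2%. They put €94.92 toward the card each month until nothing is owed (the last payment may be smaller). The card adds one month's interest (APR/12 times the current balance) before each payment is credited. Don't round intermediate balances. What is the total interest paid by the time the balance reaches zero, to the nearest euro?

€2,643

Monthly rate r = 17.2%/12 = 1.43333% = 0.0143333.
Payoff takes n = ⌈−ln(1 − rB₀/P)/ln(1+r)⌉ = ⌈72.878⌉ = 73 payments; the last is €83.42.
Total paid = 72·€94.92 + €83.42 = €6,917.66.
Total interest = total paid − principal = €6,917.66 − €4,275.00 = €2,642.66.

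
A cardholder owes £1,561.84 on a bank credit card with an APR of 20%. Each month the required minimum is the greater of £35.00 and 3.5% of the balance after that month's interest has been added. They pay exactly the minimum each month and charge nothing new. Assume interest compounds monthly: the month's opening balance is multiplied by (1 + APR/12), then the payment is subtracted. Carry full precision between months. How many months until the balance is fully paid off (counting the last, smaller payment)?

Monthly rate r = 20%/12 = 1.66667% = 0.0166667.
While 3.5% of the post-interest balance exceeds £35.00, each month B ← (B·(1+r))·(1 − 0.035), i.e. B shrinks by the factor (1+r)·0.965 = 0.98108.
This holds for months 1–25. Entering month 26 the balance is £968.91; 3.5% of the post-interest balance is now below £35.00, so the flat £35.00 minimum applies from here.
From month 26 a fixed £35.00 at rate r clears £968.91 in 38 more payments. Total: 25 + 38 = 63 months.

63 months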